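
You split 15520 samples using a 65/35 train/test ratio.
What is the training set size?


Test set = 15520 * 35% = 5432. Training set = 15520 - 5432 = 10088.

10088


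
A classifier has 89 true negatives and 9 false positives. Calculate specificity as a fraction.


Specificity = TN / (TN + FP) = 89 / 98 = 89/98.

89/98


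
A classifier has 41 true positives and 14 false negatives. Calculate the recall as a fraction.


Recall = TP / (TP + FN) = 41 / 55 = 41/55.

41/55


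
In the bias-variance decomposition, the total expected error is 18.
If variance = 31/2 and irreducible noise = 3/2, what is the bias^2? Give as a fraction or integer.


Total error = bias^2 + variance + irreducible noise. So bias^2 = 18 - 31/2 - 3/2 = 1.

1


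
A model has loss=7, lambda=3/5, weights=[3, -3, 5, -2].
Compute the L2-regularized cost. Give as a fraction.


L2 sq norm = sum(w^2) = 47. J = 7 + 3/5 * 47 = 176/5.

176/5


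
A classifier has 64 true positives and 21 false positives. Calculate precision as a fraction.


Precision = TP / (TP + FP) = 64 / 85 = 64/85.

64/85


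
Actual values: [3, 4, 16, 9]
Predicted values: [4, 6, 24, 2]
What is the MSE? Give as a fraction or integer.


MSE = (1/4) * ((3-4)^2=1 + (4-6)^2=4 + (16-24)^2=64 + (9-2)^2=49). Sum = 118. MSE = 59/2.

59/2


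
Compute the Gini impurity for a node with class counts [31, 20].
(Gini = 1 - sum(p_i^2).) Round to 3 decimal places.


Total = 51. Proportions: 31/51, 20/51. sum(p_i^2) = 0.5233. Gini = 1 - 0.5233 = 0.4767, which rounds to 0.477.

0.477


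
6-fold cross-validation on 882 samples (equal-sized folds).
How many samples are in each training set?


Each validation fold has 882/6 = 147 samples. Training set = 882 - 147 = 735.

735


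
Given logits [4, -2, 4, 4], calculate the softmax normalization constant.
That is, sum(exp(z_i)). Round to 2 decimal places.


Denom = e^4=54.5982 + e^-2=0.1353 + e^4=54.5982 + e^4=54.5982. Sum = 163.9299, which rounds to 163.93.

163.93


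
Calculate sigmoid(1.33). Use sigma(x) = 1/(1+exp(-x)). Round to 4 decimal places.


sigma(1.33) = 1/(1+e^(-1.33)) = 1/(1+0.264477) = 1/1.264477 = 0.7908.

0.7908


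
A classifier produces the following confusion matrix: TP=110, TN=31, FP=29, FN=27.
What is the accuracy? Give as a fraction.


Accuracy = (TP + TN) / (TP + TN + FP + FN) = (110 + 31) / 197 = 141/197.

141/197


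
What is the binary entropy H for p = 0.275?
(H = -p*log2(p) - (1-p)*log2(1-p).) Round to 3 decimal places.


H = -0.275*log2(0.275) - 0.725*log2(0.725) = 0.849.

0.849


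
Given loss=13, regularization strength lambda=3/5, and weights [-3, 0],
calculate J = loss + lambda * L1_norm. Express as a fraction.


L1 norm = sum(|w|) = 3. J = 13 + 3/5 * 3 = 74/5.

74/5


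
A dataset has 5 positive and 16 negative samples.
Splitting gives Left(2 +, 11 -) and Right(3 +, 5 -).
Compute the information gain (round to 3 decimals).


H(parent) = 0.7919. H(left) = 0.6194, H(right) = 0.9544. Weighted = (13/21)*0.6194 + (8/21)*0.9544 = 0.7470. IG = 0.7919 - 0.7470 = 0.0449, which rounds to 0.045.

0.045


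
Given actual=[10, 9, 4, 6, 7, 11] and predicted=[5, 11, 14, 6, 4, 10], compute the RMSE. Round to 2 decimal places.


MSE = 23.1667. RMSE = sqrt(23.1667) = 4.81.

4.81


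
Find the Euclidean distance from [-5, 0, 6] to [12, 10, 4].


d = sqrt(sum of squared differences). (-5-12)^2=289, (0-10)^2=100, (6-4)^2=4. Sum = 393.

sqrt(393)


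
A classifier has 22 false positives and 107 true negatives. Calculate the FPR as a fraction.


FPR = FP / (FP + TN) = 22 / 129 = 22/129.

22/129


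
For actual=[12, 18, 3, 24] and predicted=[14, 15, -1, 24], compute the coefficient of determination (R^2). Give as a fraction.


Mean(y) = 57/4. SS_res = 29. SS_tot = 963/4. R^2 = 1 - 29/(963/4) = 847/963.

847/963


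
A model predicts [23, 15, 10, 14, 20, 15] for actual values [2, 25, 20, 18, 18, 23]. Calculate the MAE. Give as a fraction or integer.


MAE = (1/6) * (|2-23|=21 + |25-15|=10 + |20-10|=10 + |18-14|=4 + |18-20|=2 + |23-15|=8). Sum = 55. MAE = 55/6.

55/6


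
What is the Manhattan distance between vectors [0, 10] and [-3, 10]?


d = sum of absolute differences: |0--3|=3 + |10-10|=0 = 3.

3


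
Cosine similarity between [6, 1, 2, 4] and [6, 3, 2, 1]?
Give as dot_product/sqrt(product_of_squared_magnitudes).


dot = 47. |a|^2 = 57, |b|^2 = 50. cos = 47/sqrt(2850).

47/sqrt(2850)


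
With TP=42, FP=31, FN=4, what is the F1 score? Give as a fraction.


Precision = 42/73 = 42/73. Recall = 42/46 = 21/23. F1 = 2*P*R/(P+R) = 12/17.

12/17


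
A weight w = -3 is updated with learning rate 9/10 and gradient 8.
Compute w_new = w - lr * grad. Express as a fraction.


w_new = -3 - 9/10 * 8 = -3 - 36/5 = -51/5.

-51/5


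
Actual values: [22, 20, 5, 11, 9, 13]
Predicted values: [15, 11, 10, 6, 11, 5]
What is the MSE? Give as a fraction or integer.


MSE = (1/6) * ((22-15)^2=49 + (20-11)^2=81 + (5-10)^2=25 + (11-6)^2=25 + (9-11)^2=4 + (13-5)^2=64). Sum = 248. MSE = 124/3.

124/3


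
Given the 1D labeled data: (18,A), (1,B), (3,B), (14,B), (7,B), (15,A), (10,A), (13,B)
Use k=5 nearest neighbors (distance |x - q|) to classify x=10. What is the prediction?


Distances: |18-10|=8, |1-10|=9, |3-10|=7, |14-10|=4, |7-10|=3, |15-10|=5, |10-10|=0, |13-10|=3. 5 nearest: (10,A), (7,B), (13,B), (14,B), (15,A). Counts: {'A': 2, 'B': 3}. Majority class: B.

B


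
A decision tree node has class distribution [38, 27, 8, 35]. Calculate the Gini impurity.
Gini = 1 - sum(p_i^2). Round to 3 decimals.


Total = 108. Proportions: 38/108, 27/108, 8/108, 35/108. sum(p_i^2) = 0.2968. Gini = 1 - 0.2968 = 0.7032, which rounds to 0.703.

0.703


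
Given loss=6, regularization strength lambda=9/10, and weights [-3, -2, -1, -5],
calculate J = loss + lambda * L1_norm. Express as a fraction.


L1 norm = sum(|w|) = 11. J = 6 + 9/10 * 11 = 159/10.

159/10


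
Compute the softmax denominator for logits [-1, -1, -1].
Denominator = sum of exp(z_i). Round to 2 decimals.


Denom = e^-1=0.3679 + e^-1=0.3679 + e^-1=0.3679. Sum = 1.1037, which rounds to 1.10.

1.10


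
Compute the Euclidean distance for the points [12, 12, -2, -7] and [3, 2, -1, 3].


d = sqrt(sum of squared differences). (12-3)^2=81, (12-2)^2=100, (-2--1)^2=1, (-7-3)^2=100. Sum = 282.

sqrt(282)


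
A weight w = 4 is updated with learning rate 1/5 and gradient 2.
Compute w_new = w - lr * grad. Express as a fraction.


w_new = 4 - 1/5 * 2 = 4 - 2/5 = 18/5.

18/5


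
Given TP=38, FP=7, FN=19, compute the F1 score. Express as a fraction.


Precision = 38/45 = 38/45. Recall = 38/57 = 2/3. F1 = 2*P*R/(P+R) = 38/51.

38/51


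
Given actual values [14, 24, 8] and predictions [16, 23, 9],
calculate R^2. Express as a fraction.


Mean(y) = 46/3. SS_res = 6. SS_tot = 392/3. R^2 = 1 - 6/(392/3) = 187/196.

187/196


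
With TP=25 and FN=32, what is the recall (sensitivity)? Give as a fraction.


Recall = TP / (TP + FN) = 25 / 57 = 25/57.

25/57


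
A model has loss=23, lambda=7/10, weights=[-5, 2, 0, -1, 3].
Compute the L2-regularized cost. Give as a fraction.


L2 sq norm = sum(w^2) = 39. J = 23 + 7/10 * 39 = 503/10.

503/10


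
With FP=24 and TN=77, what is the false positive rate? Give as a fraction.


FPR = FP / (FP + TN) = 24 / 101 = 24/101.

24/101


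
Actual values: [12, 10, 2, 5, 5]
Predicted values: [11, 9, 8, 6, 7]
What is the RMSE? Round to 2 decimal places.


MSE = 8.6000. RMSE = sqrt(8.6000) = 2.93.

2.93


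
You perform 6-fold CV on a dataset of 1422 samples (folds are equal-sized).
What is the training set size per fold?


Each validation fold has 1422/6 = 237 samples. Training set = 1422 - 237 = 1185.

1185


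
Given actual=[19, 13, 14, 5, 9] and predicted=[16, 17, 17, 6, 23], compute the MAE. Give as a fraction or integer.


MAE = (1/5) * (|19-16|=3 + |13-17|=4 + |14-17|=3 + |5-6|=1 + |9-23|=14). Sum = 25. MAE = 5.

5


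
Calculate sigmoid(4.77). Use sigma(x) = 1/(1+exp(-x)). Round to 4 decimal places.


sigma(4.77) = 1/(1+e^(-4.77)) = 1/(1+0.008480) = 1/1.008480 = 0.9916.

0.9916


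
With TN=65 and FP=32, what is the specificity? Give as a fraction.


Specificity = TN / (TN + FP) = 65 / 97 = 65/97.

65/97


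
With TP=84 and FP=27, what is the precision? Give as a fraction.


Precision = TP / (TP + FP) = 84 / 111 = 28/37.

28/37


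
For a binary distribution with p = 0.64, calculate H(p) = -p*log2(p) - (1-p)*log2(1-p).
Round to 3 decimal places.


H = -0.64*log2(0.64) - 0.36*log2(0.36) = 0.943.

0.943


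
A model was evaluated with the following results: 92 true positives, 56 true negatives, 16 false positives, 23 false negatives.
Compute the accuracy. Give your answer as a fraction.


Accuracy = (TP + TN) / (TP + TN + FP + FN) = (92 + 56) / 187 = 148/187.

148/187


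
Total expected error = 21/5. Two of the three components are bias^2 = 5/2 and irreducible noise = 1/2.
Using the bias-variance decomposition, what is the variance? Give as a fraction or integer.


Total error = bias^2 + variance + irreducible noise. So variance = 21/5 - 5/2 - 1/2 = 6/5.

6/5


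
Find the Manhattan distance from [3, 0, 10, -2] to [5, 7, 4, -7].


d = sum of absolute differences: |3-5|=2 + |0-7|=7 + |10-4|=6 + |-2--7|=5 = 20.

20


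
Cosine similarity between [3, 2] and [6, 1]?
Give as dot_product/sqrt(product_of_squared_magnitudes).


dot = 20. |a|^2 = 13, |b|^2 = 37. cos = 20/sqrt(481).

20/sqrt(481)


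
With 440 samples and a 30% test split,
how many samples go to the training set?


Test set = 440 * 30% = 132. Training set = 440 - 132 = 308.

308


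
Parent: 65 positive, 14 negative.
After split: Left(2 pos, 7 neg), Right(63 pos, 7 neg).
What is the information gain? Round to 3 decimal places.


H(parent) = 0.6739. H(left) = 0.7642, H(right) = 0.4690. Weighted = (9/79)*0.7642 + (70/79)*0.4690 = 0.5026. IG = 0.6739 - 0.5026 = 0.1713, which rounds to 0.171.

0.171


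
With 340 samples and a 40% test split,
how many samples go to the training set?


Test set = 340 * 40% = 136. Training set = 340 - 136 = 204.

204


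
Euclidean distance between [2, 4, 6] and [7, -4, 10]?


d = sqrt(sum of squared differences). (2-7)^2=25, (4--4)^2=64, (6-10)^2=16. Sum = 105.

sqrt(105)


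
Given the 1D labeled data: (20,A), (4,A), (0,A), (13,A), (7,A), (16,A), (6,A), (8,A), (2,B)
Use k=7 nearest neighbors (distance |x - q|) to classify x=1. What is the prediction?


Distances: |20-1|=19, |4-1|=3, |0-1|=1, |13-1|=12, |7-1|=6, |16-1|=15, |6-1|=5, |8-1|=7, |2-1|=1. 7 nearest: (0,A), (2,B), (4,A), (6,A), (7,A), (8,A), (13,A). Counts: {'A': 6, 'B': 1}. Majority class: A.

A


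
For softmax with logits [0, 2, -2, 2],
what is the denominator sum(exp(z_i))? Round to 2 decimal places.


Denom = e^0=1.0000 + e^2=7.3891 + e^-2=0.1353 + e^2=7.3891. Sum = 15.9135, which rounds to 15.91.

15.91


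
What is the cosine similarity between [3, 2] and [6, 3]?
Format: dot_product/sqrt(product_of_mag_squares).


dot = 24. |a|^2 = 13, |b|^2 = 45. cos = 24/sqrt(585).

24/sqrt(585)


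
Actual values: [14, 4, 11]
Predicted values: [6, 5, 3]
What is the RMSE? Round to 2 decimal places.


MSE = 43.0000. RMSE = sqrt(43.0000) = 6.56.

6.56


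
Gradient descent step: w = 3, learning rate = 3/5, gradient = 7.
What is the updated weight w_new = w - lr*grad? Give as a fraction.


w_new = 3 - 3/5 * 7 = 3 - 21/5 = -6/5.

-6/5


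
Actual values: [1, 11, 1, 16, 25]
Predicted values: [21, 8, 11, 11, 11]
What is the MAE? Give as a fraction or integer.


MAE = (1/5) * (|1-21|=20 + |11-8|=3 + |1-11|=10 + |16-11|=5 + |25-11|=14). Sum = 52. MAE = 52/5.

52/5


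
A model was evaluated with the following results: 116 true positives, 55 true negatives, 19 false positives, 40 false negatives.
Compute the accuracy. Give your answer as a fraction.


Accuracy = (TP + TN) / (TP + TN + FP + FN) = (116 + 55) / 230 = 171/230.

171/230


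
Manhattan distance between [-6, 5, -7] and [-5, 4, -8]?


d = sum of absolute differences: |-6--5|=1 + |5-4|=1 + |-7--8|=1 = 3.

3


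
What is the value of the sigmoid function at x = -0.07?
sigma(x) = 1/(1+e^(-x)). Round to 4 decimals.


sigma(-0.07) = 1/(1+e^(0.07)) = 1/(1+1.072508) = 1/2.072508 = 0.4825.

0.4825


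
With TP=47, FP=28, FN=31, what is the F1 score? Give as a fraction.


Precision = 47/75 = 47/75. Recall = 47/78 = 47/78. F1 = 2*P*R/(P+R) = 94/153.

94/153


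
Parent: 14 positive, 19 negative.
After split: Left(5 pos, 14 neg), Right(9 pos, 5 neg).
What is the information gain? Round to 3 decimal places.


H(parent) = 0.9834. H(left) = 0.8315, H(right) = 0.9403. Weighted = (19/33)*0.8315 + (14/33)*0.9403 = 0.8777. IG = 0.9834 - 0.8777 = 0.1057, which rounds to 0.106.

0.106


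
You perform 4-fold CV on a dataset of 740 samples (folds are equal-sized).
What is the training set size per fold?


Each validation fold has 740/4 = 185 samples. Training set = 740 - 185 = 555.

555


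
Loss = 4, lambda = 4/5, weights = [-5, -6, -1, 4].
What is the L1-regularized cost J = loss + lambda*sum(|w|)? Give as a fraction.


L1 norm = sum(|w|) = 16. J = 4 + 4/5 * 16 = 84/5.

84/5


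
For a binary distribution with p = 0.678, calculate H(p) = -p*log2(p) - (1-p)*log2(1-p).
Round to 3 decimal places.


H = -0.678*log2(0.678) - 0.322*log2(0.322) = 0.907.

0.907


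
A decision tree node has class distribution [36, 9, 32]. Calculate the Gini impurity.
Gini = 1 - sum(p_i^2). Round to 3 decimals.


Total = 77. Proportions: 36/77, 9/77, 32/77. sum(p_i^2) = 0.4050. Gini = 1 - 0.4050 = 0.5950, which rounds to 0.595.

0.595


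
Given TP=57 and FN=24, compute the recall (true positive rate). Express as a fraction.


Recall = TP / (TP + FN) = 57 / 81 = 19/27.

19/27


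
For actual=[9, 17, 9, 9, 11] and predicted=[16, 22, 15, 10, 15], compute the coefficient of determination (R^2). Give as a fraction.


Mean(y) = 11. SS_res = 127. SS_tot = 48. R^2 = 1 - 127/(48) = -79/48.

-79/48


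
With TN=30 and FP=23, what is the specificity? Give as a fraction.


Specificity = TN / (TN + FP) = 30 / 53 = 30/53.

30/53


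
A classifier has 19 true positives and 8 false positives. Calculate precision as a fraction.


Precision = TP / (TP + FP) = 19 / 27 = 19/27.

19/27


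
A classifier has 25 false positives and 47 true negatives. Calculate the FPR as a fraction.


FPR = FP / (FP + TN) = 25 / 72 = 25/72.

25/72


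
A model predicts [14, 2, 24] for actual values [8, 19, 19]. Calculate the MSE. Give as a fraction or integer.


MSE = (1/3) * ((8-14)^2=36 + (19-2)^2=289 + (19-24)^2=25). Sum = 350. MSE = 350/3.

350/3


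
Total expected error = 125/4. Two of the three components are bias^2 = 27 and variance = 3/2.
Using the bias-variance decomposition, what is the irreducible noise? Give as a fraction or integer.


Total error = bias^2 + variance + irreducible noise. So irreducible noise = 125/4 - 27 - 3/2 = 11/4.

11/4


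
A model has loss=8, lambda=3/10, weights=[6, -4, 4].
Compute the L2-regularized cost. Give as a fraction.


L2 sq norm = sum(w^2) = 68. J = 8 + 3/10 * 68 = 142/5.

142/5


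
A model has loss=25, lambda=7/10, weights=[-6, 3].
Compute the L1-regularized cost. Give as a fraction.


L1 norm = sum(|w|) = 9. J = 25 + 7/10 * 9 = 313/10.

313/10


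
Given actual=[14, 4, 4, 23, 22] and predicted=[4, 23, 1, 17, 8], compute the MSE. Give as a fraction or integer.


MSE = (1/5) * ((14-4)^2=100 + (4-23)^2=361 + (4-1)^2=9 + (23-17)^2=36 + (22-8)^2=196). Sum = 702. MSE = 702/5.

702/5


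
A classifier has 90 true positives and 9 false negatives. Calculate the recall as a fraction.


Recall = TP / (TP + FN) = 90 / 99 = 10/11.

10/11


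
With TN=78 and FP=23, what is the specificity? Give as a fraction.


Specificity = TN / (TN + FP) = 78 / 101 = 78/101.

78/101


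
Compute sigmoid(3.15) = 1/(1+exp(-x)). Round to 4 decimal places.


sigma(3.15) = 1/(1+e^(-3.15)) = 1/(1+0.042852) = 1/1.042852 = 0.9589.

0.9589


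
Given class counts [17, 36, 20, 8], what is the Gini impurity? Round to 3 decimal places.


Total = 81. Proportions: 17/81, 36/81, 20/81, 8/81. sum(p_i^2) = 0.3123. Gini = 1 - 0.3123 = 0.6877, which rounds to 0.688.

0.688


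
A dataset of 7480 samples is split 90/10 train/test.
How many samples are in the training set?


Test set = 7480 * 10% = 748. Training set = 7480 - 748 = 6732.

6732


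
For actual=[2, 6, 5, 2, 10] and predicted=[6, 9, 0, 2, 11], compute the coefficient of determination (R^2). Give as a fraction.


Mean(y) = 5. SS_res = 51. SS_tot = 44. R^2 = 1 - 51/(44) = -7/44.

-7/44


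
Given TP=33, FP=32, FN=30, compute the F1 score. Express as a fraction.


Precision = 33/65 = 33/65. Recall = 33/63 = 11/21. F1 = 2*P*R/(P+R) = 33/64.

33/64


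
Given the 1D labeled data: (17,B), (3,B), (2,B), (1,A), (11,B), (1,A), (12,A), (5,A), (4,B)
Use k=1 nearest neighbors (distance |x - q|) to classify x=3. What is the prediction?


Distances: |17-3|=14, |3-3|=0, |2-3|=1, |1-3|=2, |11-3|=8, |1-3|=2, |12-3|=9, |5-3|=2, |4-3|=1. 1 nearest: (3,B). Counts: {'B': 1}. Majority class: B.

B


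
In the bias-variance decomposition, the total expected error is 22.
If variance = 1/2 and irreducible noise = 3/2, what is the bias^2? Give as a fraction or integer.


Total error = bias^2 + variance + irreducible noise. So bias^2 = 22 - 1/2 - 3/2 = 20.

20


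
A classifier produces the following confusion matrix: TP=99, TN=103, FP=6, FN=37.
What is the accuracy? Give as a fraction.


Accuracy = (TP + TN) / (TP + TN + FP + FN) = (99 + 103) / 245 = 202/245.

202/245


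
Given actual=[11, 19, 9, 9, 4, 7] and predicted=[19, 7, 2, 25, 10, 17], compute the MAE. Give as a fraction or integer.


MAE = (1/6) * (|11-19|=8 + |19-7|=12 + |9-2|=7 + |9-25|=16 + |4-10|=6 + |7-17|=10). Sum = 59. MAE = 59/6.

59/6


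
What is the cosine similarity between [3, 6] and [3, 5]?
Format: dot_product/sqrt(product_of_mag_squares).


dot = 39. |a|^2 = 45, |b|^2 = 34. cos = 39/sqrt(1530).

39/sqrt(1530)


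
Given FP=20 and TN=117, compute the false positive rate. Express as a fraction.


FPR = FP / (FP + TN) = 20 / 137 = 20/137.

20/137


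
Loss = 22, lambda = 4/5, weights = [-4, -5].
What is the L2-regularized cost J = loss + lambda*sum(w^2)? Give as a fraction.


L2 sq norm = sum(w^2) = 41. J = 22 + 4/5 * 41 = 274/5.

274/5


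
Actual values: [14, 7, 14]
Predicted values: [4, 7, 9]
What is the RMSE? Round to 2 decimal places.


MSE = 41.6667. RMSE = sqrt(41.6667) = 6.45.

6.45


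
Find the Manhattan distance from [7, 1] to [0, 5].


d = sum of absolute differences: |7-0|=7 + |1-5|=4 = 11.

11


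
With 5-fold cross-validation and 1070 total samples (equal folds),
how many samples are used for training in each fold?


Each validation fold has 1070/5 = 214 samples. Training set = 1070 - 214 = 856.

856


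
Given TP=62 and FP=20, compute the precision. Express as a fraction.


Precision = TP / (TP + FP) = 62 / 82 = 31/41.

31/41


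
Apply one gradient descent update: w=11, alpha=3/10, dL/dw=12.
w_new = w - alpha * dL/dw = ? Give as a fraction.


w_new = 11 - 3/10 * 12 = 11 - 18/5 = 37/5.

37/5


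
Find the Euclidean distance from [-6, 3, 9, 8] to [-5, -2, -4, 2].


d = sqrt(sum of squared differences). (-6--5)^2=1, (3--2)^2=25, (9--4)^2=169, (8-2)^2=36. Sum = 231.

sqrt(231)


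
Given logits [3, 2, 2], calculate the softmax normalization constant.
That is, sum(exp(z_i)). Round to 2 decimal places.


Denom = e^3=20.0855 + e^2=7.3891 + e^2=7.3891. Sum = 34.8637, which rounds to 34.86.

34.86


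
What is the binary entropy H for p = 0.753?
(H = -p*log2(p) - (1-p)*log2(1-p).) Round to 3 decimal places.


H = -0.753*log2(0.753) - 0.247*log2(0.247) = 0.806.

0.806


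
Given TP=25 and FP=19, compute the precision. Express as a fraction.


Precision = TP / (TP + FP) = 25 / 44 = 25/44.

25/44


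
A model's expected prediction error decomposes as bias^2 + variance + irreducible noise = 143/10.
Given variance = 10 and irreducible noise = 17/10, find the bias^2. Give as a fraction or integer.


Total error = bias^2 + variance + irreducible noise. So bias^2 = 143/10 - 10 - 17/10 = 13/5.

13/5


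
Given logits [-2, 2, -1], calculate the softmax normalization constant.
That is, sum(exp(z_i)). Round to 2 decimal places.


Denom = e^-2=0.1353 + e^2=7.3891 + e^-1=0.3679. Sum = 7.8923, which rounds to 7.89.

7.89


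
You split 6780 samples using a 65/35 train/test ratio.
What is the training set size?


Test set = 6780 * 35% = 2373. Training set = 6780 - 2373 = 4407.

4407


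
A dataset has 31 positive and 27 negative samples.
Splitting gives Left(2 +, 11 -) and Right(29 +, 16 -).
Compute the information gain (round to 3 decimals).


H(parent) = 0.9966. H(left) = 0.6194, H(right) = 0.9389. Weighted = (13/58)*0.6194 + (45/58)*0.9389 = 0.8673. IG = 0.9966 - 0.8673 = 0.1293, which rounds to 0.129.

0.129


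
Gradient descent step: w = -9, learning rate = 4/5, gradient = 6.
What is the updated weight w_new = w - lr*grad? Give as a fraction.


w_new = -9 - 4/5 * 6 = -9 - 24/5 = -69/5.

-69/5


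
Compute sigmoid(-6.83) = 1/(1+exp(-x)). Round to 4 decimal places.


sigma(-6.83) = 1/(1+e^(6.83)) = 1/(1+925.190812) = 1/926.190812 = 0.0011.

0.0011


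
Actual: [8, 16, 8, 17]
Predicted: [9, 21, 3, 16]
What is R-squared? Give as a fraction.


Mean(y) = 49/4. SS_res = 52. SS_tot = 291/4. R^2 = 1 - 52/(291/4) = 83/291.

83/291


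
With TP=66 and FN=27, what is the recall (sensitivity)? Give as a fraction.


Recall = TP / (TP + FN) = 66 / 93 = 22/31.

22/31


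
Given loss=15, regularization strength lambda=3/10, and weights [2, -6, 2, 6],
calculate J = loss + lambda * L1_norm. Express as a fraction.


L1 norm = sum(|w|) = 16. J = 15 + 3/10 * 16 = 99/5.

99/5


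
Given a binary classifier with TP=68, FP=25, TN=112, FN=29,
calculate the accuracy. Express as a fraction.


Accuracy = (TP + TN) / (TP + TN + FP + FN) = (68 + 112) / 234 = 10/13.

10/13


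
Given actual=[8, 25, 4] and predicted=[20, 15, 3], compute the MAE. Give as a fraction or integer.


MAE = (1/3) * (|8-20|=12 + |25-15|=10 + |4-3|=1). Sum = 23. MAE = 23/3.

23/3


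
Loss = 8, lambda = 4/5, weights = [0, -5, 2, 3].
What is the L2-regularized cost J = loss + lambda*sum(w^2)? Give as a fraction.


L2 sq norm = sum(w^2) = 38. J = 8 + 4/5 * 38 = 192/5.

192/5


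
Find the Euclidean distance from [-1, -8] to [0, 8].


d = sqrt(sum of squared differences). (-1-0)^2=1, (-8-8)^2=256. Sum = 257.

sqrt(257)


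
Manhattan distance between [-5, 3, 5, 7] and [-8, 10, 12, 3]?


d = sum of absolute differences: |-5--8|=3 + |3-10|=7 + |5-12|=7 + |7-3|=4 = 21.

21


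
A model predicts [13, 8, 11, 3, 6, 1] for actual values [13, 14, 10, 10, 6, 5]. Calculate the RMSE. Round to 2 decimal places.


MSE = 17.0000. RMSE = sqrt(17.0000) = 4.12.

4.12


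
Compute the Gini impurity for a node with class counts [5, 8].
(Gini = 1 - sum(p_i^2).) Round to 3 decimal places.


Total = 13. Proportions: 5/13, 8/13. sum(p_i^2) = 0.5266. Gini = 1 - 0.5266 = 0.4734, which rounds to 0.473.

0.473


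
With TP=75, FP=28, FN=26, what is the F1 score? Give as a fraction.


Precision = 75/103 = 75/103. Recall = 75/101 = 75/101. F1 = 2*P*R/(P+R) = 25/34.

25/34


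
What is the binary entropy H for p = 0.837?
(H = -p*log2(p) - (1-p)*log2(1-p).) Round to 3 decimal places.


H = -0.837*log2(0.837) - 0.163*log2(0.163) = 0.641.

0.641


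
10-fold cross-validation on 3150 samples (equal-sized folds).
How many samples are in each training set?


Each validation fold has 3150/10 = 315 samples. Training set = 3150 - 315 = 2835.

2835


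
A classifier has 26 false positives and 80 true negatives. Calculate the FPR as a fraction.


FPR = FP / (FP + TN) = 26 / 106 = 13/53.

13/53


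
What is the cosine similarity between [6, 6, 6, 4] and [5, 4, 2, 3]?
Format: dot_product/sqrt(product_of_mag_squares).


dot = 78. |a|^2 = 124, |b|^2 = 54. cos = 78/sqrt(6696).

78/sqrt(6696)


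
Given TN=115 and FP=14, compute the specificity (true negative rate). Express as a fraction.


Specificity = TN / (TN + FP) = 115 / 129 = 115/129.

115/129


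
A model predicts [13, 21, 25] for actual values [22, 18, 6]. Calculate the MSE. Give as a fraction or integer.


MSE = (1/3) * ((22-13)^2=81 + (18-21)^2=9 + (6-25)^2=361). Sum = 451. MSE = 451/3.

451/3


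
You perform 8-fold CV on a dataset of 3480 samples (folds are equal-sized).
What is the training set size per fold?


Each validation fold has 3480/8 = 435 samples. Training set = 3480 - 435 = 3045.

3045


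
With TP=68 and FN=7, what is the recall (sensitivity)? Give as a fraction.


Recall = TP / (TP + FN) = 68 / 75 = 68/75.

68/75


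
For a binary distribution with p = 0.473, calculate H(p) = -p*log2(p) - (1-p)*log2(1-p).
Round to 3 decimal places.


H = -0.473*log2(0.473) - 0.527*log2(0.527) = 0.998.

0.998


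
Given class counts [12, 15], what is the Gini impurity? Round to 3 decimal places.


Total = 27. Proportions: 12/27, 15/27. sum(p_i^2) = 0.5062. Gini = 1 - 0.5062 = 0.4938, which rounds to 0.494.

0.494


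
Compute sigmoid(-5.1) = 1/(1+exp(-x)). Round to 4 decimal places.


sigma(-5.1) = 1/(1+e^(5.1)) = 1/(1+164.021907) = 1/165.021907 = 0.0061.

0.0061


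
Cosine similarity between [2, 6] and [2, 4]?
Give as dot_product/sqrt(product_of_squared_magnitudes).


dot = 28. |a|^2 = 40, |b|^2 = 20. cos = 28/sqrt(800).

28/sqrt(800)


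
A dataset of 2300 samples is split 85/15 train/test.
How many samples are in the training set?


Test set = 2300 * 15% = 345. Training set = 2300 - 345 = 1955.

1955


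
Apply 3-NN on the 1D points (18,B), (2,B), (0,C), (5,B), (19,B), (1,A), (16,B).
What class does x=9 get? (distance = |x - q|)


Distances: |18-9|=9, |2-9|=7, |0-9|=9, |5-9|=4, |19-9|=10, |1-9|=8, |16-9|=7. 3 nearest: (5,B), (2,B), (16,B). Counts: {'B': 3}. Majority class: B.

B


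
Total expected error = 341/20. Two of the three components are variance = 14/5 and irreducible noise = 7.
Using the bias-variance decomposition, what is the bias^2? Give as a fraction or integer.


Total error = bias^2 + variance + irreducible noise. So bias^2 = 341/20 - 14/5 - 7 = 29/4.

29/4


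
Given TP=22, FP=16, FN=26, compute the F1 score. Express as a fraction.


Precision = 22/38 = 11/19. Recall = 22/48 = 11/24. F1 = 2*P*R/(P+R) = 22/43.

22/43


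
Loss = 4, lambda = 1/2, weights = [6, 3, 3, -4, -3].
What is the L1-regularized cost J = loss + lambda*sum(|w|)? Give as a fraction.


L1 norm = sum(|w|) = 19. J = 4 + 1/2 * 19 = 27/2.

27/2


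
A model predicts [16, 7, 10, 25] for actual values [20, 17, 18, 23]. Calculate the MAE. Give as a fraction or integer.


MAE = (1/4) * (|20-16|=4 + |17-7|=10 + |18-10|=8 + |23-25|=2). Sum = 24. MAE = 6.

6


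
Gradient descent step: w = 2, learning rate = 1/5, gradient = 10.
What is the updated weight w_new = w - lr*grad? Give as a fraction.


w_new = 2 - 1/5 * 10 = 2 - 2 = 0.

0


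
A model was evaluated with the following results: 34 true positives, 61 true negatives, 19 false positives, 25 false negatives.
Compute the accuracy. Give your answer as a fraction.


Accuracy = (TP + TN) / (TP + TN + FP + FN) = (34 + 61) / 139 = 95/139.

95/139


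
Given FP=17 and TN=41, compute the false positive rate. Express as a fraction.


FPR = FP / (FP + TN) = 17 / 58 = 17/58.

17/58


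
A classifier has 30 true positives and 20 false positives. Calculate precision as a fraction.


Precision = TP / (TP + FP) = 30 / 50 = 3/5.

3/5


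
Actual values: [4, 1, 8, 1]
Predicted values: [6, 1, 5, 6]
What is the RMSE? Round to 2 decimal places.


MSE = 9.5000. RMSE = sqrt(9.5000) = 3.08.

3.08


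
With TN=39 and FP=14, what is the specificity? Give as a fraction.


Specificity = TN / (TN + FP) = 39 / 53 = 39/53.

39/53


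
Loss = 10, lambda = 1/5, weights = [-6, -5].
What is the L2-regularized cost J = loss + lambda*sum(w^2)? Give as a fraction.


L2 sq norm = sum(w^2) = 61. J = 10 + 1/5 * 61 = 111/5.

111/5


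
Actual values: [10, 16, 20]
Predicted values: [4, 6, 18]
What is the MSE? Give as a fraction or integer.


MSE = (1/3) * ((10-4)^2=36 + (16-6)^2=100 + (20-18)^2=4). Sum = 140. MSE = 140/3.

140/3


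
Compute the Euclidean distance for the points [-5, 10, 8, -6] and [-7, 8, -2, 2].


d = sqrt(sum of squared differences). (-5--7)^2=4, (10-8)^2=4, (8--2)^2=100, (-6-2)^2=64. Sum = 172.

sqrt(172)


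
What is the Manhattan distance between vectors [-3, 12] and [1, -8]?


d = sum of absolute differences: |-3-1|=4 + |12--8|=20 = 24.

24


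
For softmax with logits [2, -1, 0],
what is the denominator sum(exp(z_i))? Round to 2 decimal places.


Denom = e^2=7.3891 + e^-1=0.3679 + e^0=1.0000. Sum = 8.7570, which rounds to 8.76.

8.76


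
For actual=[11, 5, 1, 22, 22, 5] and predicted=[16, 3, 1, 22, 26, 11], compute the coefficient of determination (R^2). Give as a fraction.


Mean(y) = 11. SS_res = 81. SS_tot = 414. R^2 = 1 - 81/(414) = 37/46.

37/46


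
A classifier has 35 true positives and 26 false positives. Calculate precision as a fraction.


Precision = TP / (TP + FP) = 35 / 61 = 35/61.

35/61


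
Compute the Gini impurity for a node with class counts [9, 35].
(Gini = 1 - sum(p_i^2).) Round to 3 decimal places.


Total = 44. Proportions: 9/44, 35/44. sum(p_i^2) = 0.6746. Gini = 1 - 0.6746 = 0.3254, which rounds to 0.325.

0.325


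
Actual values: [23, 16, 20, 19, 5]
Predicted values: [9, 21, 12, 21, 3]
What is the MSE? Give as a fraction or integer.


MSE = (1/5) * ((23-9)^2=196 + (16-21)^2=25 + (20-12)^2=64 + (19-21)^2=4 + (5-3)^2=4). Sum = 293. MSE = 293/5.

293/5


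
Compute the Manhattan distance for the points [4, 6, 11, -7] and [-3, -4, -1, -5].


d = sum of absolute differences: |4--3|=7 + |6--4|=10 + |11--1|=12 + |-7--5|=2 = 31.

31


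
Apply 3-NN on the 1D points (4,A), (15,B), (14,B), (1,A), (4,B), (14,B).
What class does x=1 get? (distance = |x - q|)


Distances: |4-1|=3, |15-1|=14, |14-1|=13, |1-1|=0, |4-1|=3, |14-1|=13. 3 nearest: (1,A), (4,A), (4,B). Counts: {'A': 2, 'B': 1}. Majority class: A.

A


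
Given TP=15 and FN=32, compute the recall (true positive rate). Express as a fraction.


Recall = TP / (TP + FN) = 15 / 47 = 15/47.

15/47


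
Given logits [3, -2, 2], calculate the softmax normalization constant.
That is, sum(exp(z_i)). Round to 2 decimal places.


Denom = e^3=20.0855 + e^-2=0.1353 + e^2=7.3891. Sum = 27.6099, which rounds to 27.61.

27.61


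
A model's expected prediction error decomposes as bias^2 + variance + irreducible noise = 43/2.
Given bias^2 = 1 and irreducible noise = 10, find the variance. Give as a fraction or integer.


Total error = bias^2 + variance + irreducible noise. So variance = 43/2 - 1 - 10 = 21/2.

21/2


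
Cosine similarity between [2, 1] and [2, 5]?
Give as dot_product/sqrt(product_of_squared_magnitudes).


dot = 9. |a|^2 = 5, |b|^2 = 29. cos = 9/sqrt(145).

9/sqrt(145)


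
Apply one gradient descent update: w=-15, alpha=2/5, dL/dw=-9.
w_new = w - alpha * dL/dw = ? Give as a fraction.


w_new = -15 - 2/5 * -9 = -15 - -18/5 = -57/5.

-57/5


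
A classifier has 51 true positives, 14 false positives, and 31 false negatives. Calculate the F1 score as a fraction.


Precision = 51/65 = 51/65. Recall = 51/82 = 51/82. F1 = 2*P*R/(P+R) = 34/49.

34/49


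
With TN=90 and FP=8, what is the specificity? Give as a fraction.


Specificity = TN / (TN + FP) = 90 / 98 = 45/49.

45/49


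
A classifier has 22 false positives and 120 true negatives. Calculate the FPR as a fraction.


FPR = FP / (FP + TN) = 22 / 142 = 11/71.

11/71


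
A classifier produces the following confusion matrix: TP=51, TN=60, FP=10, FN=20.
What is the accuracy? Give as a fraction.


Accuracy = (TP + TN) / (TP + TN + FP + FN) = (51 + 60) / 141 = 37/47.

37/47


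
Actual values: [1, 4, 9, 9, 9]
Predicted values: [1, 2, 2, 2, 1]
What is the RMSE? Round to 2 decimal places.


MSE = 33.2000. RMSE = sqrt(33.2000) = 5.76.

5.76


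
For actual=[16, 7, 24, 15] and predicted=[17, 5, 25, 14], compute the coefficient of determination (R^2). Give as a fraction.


Mean(y) = 31/2. SS_res = 7. SS_tot = 145. R^2 = 1 - 7/(145) = 138/145.

138/145


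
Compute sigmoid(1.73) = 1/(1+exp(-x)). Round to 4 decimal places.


sigma(1.73) = 1/(1+e^(-1.73)) = 1/(1+0.177284) = 1/1.177284 = 0.8494.

0.8494


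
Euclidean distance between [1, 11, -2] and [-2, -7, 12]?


d = sqrt(sum of squared differences). (1--2)^2=9, (11--7)^2=324, (-2-12)^2=196. Sum = 529.

23


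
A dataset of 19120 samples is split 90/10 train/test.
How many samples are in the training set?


Test set = 19120 * 10% = 1912. Training set = 19120 - 1912 = 17208.

17208


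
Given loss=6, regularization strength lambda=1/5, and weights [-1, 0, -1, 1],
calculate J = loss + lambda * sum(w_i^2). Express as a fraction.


L2 sq norm = sum(w^2) = 3. J = 6 + 1/5 * 3 = 33/5.

33/5


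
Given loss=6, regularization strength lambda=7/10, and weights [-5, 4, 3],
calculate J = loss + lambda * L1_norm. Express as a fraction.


L1 norm = sum(|w|) = 12. J = 6 + 7/10 * 12 = 72/5.

72/5


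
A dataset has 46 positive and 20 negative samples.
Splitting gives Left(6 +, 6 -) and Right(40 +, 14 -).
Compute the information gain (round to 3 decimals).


H(parent) = 0.8850. H(left) = 1.0000, H(right) = 0.8256. Weighted = (12/66)*1.0000 + (54/66)*0.8256 = 0.8573. IG = 0.8850 - 0.8573 = 0.0277, which rounds to 0.028.

0.028


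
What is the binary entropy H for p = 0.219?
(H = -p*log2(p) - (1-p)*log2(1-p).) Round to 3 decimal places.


H = -0.219*log2(0.219) - 0.781*log2(0.781) = 0.758.

0.758


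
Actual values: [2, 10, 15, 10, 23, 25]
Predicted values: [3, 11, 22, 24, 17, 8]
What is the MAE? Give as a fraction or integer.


MAE = (1/6) * (|2-3|=1 + |10-11|=1 + |15-22|=7 + |10-24|=14 + |23-17|=6 + |25-8|=17). Sum = 46. MAE = 23/3.

23/3


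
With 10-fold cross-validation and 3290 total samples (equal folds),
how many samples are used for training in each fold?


Each validation fold has 3290/10 = 329 samples. Training set = 3290 - 329 = 2961.

2961


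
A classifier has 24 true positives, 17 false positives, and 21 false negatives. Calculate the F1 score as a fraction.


Precision = 24/41 = 24/41. Recall = 24/45 = 8/15. F1 = 2*P*R/(P+R) = 24/43.

24/43


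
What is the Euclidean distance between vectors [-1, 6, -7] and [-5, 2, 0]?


d = sqrt(sum of squared differences). (-1--5)^2=16, (6-2)^2=16, (-7-0)^2=49. Sum = 81.

9


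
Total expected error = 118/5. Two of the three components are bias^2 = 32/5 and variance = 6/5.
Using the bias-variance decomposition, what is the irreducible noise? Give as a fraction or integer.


Total error = bias^2 + variance + irreducible noise. So irreducible noise = 118/5 - 32/5 - 6/5 = 16.

16


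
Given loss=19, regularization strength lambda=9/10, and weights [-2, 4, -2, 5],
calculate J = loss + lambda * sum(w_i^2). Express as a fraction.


L2 sq norm = sum(w^2) = 49. J = 19 + 9/10 * 49 = 631/10.

631/10


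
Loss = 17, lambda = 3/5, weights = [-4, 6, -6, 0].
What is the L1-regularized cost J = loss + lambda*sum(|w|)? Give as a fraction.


L1 norm = sum(|w|) = 16. J = 17 + 3/5 * 16 = 133/5.

133/5


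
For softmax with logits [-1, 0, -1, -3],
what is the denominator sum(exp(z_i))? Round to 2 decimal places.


Denom = e^-1=0.3679 + e^0=1.0000 + e^-1=0.3679 + e^-3=0.0498. Sum = 1.7856, which rounds to 1.79.

1.79


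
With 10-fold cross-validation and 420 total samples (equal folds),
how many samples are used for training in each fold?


Each validation fold has 420/10 = 42 samples. Training set = 420 - 42 = 378.

378


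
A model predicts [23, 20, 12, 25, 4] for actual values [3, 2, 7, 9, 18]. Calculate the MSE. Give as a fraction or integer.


MSE = (1/5) * ((3-23)^2=400 + (2-20)^2=324 + (7-12)^2=25 + (9-25)^2=256 + (18-4)^2=196). Sum = 1201. MSE = 1201/5.

1201/5


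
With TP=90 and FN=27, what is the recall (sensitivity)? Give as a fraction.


Recall = TP / (TP + FN) = 90 / 117 = 10/13.

10/13


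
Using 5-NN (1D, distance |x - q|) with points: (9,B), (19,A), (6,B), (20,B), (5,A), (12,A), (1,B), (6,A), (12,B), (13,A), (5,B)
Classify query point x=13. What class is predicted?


Distances: |9-13|=4, |19-13|=6, |6-13|=7, |20-13|=7, |5-13|=8, |12-13|=1, |1-13|=12, |6-13|=7, |12-13|=1, |13-13|=0, |5-13|=8. 5 nearest: (13,A), (12,A), (12,B), (9,B), (19,A). Counts: {'A': 3, 'B': 2}. Majority class: A.

A


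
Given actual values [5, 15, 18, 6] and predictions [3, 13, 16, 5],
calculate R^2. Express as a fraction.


Mean(y) = 11. SS_res = 13. SS_tot = 126. R^2 = 1 - 13/(126) = 113/126.

113/126


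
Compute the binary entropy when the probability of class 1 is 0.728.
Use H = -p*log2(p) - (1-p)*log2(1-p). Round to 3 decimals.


H = -0.728*log2(0.728) - 0.272*log2(0.272) = 0.844.

0.844


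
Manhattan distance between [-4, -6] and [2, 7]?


d = sum of absolute differences: |-4-2|=6 + |-6-7|=13 = 19.

19


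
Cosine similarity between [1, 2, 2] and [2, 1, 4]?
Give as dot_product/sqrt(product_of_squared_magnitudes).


dot = 12. |a|^2 = 9, |b|^2 = 21. cos = 12/sqrt(189).

12/sqrt(189)


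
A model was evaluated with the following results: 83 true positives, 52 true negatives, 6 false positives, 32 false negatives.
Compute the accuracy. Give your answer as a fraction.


Accuracy = (TP + TN) / (TP + TN + FP + FN) = (83 + 52) / 173 = 135/173.

135/173


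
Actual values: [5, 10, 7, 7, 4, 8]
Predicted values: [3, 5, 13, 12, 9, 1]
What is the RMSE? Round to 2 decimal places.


MSE = 27.3333. RMSE = sqrt(27.3333) = 5.23.

5.23


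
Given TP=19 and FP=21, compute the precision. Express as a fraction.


Precision = TP / (TP + FP) = 19 / 40 = 19/40.

19/40


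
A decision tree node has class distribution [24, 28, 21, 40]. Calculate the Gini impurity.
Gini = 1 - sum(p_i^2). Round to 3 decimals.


Total = 113. Proportions: 24/113, 28/113, 21/113, 40/113. sum(p_i^2) = 0.2663. Gini = 1 - 0.2663 = 0.7337, which rounds to 0.734.

0.734


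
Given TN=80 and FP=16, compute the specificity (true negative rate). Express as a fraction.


Specificity = TN / (TN + FP) = 80 / 96 = 5/6.

5/6


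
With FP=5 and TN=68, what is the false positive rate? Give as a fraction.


FPR = FP / (FP + TN) = 5 / 73 = 5/73.

5/73


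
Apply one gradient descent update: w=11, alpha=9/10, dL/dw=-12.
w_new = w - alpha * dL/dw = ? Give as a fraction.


w_new = 11 - 9/10 * -12 = 11 - -54/5 = 109/5.

109/5


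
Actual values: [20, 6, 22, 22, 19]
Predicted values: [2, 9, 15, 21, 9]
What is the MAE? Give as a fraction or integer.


MAE = (1/5) * (|20-2|=18 + |6-9|=3 + |22-15|=7 + |22-21|=1 + |19-9|=10). Sum = 39. MAE = 39/5.

39/5


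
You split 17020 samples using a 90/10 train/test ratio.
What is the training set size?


Test set = 17020 * 10% = 1702. Training set = 17020 - 1702 = 15318.

15318


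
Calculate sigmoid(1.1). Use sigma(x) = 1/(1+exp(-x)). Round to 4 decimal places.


sigma(1.1) = 1/(1+e^(-1.1)) = 1/(1+0.332871) = 1/1.332871 = 0.7503.

0.7503


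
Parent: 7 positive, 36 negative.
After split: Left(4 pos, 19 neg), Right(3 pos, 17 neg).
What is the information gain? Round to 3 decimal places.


H(parent) = 0.6409. H(left) = 0.6666, H(right) = 0.6098. Weighted = (23/43)*0.6666 + (20/43)*0.6098 = 0.6402. IG = 0.6409 - 0.6402 = 0.0007, which rounds to 0.001.

0.001
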